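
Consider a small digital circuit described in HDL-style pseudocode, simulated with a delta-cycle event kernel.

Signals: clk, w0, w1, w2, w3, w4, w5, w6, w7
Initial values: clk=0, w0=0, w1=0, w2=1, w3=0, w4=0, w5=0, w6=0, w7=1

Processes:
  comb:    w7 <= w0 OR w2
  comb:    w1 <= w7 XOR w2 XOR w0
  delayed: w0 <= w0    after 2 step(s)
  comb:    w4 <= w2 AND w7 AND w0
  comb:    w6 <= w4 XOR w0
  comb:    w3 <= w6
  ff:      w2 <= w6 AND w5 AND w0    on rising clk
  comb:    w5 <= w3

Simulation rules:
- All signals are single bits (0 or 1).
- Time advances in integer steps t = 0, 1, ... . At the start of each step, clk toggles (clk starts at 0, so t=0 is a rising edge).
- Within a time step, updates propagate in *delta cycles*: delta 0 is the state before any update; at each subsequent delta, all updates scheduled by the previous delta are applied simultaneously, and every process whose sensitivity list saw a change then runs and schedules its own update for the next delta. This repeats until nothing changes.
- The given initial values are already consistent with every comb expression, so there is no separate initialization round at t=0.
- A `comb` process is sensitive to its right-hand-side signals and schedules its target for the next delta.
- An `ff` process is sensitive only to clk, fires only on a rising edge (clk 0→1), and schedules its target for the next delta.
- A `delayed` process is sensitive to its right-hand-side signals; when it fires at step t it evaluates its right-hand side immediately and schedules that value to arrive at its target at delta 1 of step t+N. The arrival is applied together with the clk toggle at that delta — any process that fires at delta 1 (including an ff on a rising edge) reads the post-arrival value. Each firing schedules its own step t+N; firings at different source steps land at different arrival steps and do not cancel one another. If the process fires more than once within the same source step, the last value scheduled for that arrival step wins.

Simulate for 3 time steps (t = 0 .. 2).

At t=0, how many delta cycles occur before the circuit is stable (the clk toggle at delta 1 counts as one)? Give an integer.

[bits: w1,w3,w5,w2,clk,w0,w6,w4,w7]
t=0: Δ0=000100001 Δ1=000110001 Δ2=000010001 Δ3=100010000 Δ4=000010000 | 4Δ
t=1: Δ0=000010000 Δ1=000000000 | 1Δ
t=2: Δ0=000000000 Δ1=000010000 | 1Δ

4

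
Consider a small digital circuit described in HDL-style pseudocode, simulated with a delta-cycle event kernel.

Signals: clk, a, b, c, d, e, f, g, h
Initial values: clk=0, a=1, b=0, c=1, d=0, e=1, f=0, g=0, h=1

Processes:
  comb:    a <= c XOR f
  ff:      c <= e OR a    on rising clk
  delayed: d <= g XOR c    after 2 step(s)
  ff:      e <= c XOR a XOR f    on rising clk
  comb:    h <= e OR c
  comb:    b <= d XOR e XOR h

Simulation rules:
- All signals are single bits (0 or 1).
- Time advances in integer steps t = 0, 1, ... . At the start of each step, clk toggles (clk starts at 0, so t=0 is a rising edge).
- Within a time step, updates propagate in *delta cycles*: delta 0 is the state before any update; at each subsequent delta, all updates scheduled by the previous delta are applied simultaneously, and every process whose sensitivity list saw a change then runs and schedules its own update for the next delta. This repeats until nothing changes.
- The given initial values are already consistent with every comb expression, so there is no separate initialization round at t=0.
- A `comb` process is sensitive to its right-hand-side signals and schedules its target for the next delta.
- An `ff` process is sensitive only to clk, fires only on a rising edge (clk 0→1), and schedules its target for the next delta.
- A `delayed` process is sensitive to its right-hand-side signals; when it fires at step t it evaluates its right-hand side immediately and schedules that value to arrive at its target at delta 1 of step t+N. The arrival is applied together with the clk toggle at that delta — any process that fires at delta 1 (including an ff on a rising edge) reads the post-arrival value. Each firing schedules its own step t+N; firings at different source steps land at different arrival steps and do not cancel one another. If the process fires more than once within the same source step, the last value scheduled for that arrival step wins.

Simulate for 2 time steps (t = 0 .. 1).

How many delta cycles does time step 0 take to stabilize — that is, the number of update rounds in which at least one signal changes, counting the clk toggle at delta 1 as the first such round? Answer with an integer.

t=0 Δ0: h=1 c=1 b=0 clk=0 a=1 g=0 f=0 e=1 d=0
  Δ1: clk:0→1
  Δ2: e:1→0
  Δ3: b:0→1
  (3Δ to stable)
t=1 Δ0: h=1 c=1 b=1 clk=1 a=1 g=0 f=0 e=0 d=0
  Δ1: clk:1→0
  (1Δ to stable)

3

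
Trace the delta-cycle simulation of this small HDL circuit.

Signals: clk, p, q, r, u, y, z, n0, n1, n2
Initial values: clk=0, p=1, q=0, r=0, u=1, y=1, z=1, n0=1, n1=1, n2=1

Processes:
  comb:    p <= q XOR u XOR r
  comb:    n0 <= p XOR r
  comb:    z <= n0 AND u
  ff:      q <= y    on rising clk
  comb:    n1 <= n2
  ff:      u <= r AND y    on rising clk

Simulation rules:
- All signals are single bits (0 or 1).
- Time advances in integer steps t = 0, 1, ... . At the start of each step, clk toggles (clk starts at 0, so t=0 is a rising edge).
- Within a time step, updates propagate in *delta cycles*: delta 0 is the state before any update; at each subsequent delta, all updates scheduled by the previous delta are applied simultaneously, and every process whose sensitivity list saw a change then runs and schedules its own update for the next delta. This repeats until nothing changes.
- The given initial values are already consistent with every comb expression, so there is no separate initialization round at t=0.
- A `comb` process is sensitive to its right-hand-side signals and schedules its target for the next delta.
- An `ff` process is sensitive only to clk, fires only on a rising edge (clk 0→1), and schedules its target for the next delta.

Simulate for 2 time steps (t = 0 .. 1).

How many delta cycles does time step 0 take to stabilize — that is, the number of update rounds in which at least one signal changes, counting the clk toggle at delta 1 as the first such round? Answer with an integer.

[bits: n2,q,r,p,u,clk,n0,n1,z,y]
t=0: Δ0=1001101111 Δ1=1001111111 Δ2=1101011111 Δ3=1101011101 | 3Δ
t=1: Δ0=1101011101 Δ1=1101001101 | 1Δ

3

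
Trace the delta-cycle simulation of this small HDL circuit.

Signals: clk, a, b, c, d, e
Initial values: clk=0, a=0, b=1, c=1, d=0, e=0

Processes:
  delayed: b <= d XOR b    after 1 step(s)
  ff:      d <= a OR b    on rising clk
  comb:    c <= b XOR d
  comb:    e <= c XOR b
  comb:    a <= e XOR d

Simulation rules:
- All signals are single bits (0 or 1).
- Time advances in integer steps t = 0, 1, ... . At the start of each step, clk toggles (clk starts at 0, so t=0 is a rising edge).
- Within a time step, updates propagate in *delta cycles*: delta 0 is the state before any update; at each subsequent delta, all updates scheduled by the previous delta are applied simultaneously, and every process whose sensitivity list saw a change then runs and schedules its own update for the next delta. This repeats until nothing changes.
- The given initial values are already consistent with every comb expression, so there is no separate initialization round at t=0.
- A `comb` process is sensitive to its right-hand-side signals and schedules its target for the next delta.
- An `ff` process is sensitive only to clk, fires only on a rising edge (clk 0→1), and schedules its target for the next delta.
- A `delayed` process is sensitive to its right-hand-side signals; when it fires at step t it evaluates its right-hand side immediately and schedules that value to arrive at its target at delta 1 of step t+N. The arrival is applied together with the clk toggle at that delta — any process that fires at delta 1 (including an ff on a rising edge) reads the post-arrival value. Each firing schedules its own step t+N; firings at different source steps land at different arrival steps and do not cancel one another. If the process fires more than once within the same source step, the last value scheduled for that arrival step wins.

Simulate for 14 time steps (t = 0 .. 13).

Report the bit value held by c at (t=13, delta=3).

1

[bits: d,c,e,clk,b,a]
t=0: Δ0=010010 Δ1=010110 Δ2=110110 Δ3=100111 Δ4=101111 Δ5=101110 | 5Δ
t=1: Δ0=101110 Δ1=101000 Δ2=110000 Δ3=111001 Δ4=111000 | 4Δ
t=2: Δ0=111000 Δ1=111110 Δ2=100110 Δ3=101111 Δ4=101110 | 4Δ
t=3: Δ0=101110 Δ1=101000 Δ2=110000 Δ3=111001 Δ4=111000 | 4Δ
t=4: Δ0=111000 Δ1=111110 Δ2=100110 Δ3=101111 Δ4=101110 | 4Δ
t=5: Δ0=101110 Δ1=101000 Δ2=110000 Δ3=111001 Δ4=111000 | 4Δ
t=6: Δ0=111000 Δ1=111110 Δ2=100110 Δ3=101111 Δ4=101110 | 4Δ
t=7: Δ0=101110 Δ1=101000 Δ2=110000 Δ3=111001 Δ4=111000 | 4Δ
t=8: Δ0=111000 Δ1=111110 Δ2=100110 Δ3=101111 Δ4=101110 | 4Δ
t=9: Δ0=101110 Δ1=101000 Δ2=110000 Δ3=111001 Δ4=111000 | 4Δ
t=10: Δ0=111000 Δ1=111110 Δ2=100110 Δ3=101111 Δ4=101110 | 4Δ
t=11: Δ0=101110 Δ1=101000 Δ2=110000 Δ3=111001 Δ4=111000 | 4Δ
t=12: Δ0=111000 Δ1=111110 Δ2=100110 Δ3=101111 Δ4=101110 | 4Δ
t=13: Δ0=101110 Δ1=101000 Δ2=110000 Δ3=111001 Δ4=111000 | 4Δ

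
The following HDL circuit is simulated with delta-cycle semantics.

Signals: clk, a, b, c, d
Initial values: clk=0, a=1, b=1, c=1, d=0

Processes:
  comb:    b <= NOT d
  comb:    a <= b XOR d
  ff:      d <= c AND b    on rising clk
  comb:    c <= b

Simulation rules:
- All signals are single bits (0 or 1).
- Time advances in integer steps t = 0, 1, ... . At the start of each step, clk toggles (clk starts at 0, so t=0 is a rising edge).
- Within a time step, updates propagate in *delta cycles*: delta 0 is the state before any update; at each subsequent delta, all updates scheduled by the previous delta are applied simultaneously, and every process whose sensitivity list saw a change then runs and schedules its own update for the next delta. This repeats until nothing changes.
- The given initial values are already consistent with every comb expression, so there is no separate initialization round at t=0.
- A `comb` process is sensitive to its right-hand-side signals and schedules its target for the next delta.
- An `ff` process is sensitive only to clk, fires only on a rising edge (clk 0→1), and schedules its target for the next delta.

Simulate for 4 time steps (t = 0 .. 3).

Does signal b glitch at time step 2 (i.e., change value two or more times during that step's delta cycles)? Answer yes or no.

[bits: d,c,b,a,clk]
t=0: Δ0=01110 Δ1=01111 Δ2=11111 Δ3=11001 Δ4=10011 | 4Δ
t=1: Δ0=10011 Δ1=10010 | 1Δ
t=2: Δ0=10010 Δ1=10011 Δ2=00011 Δ3=00101 Δ4=01111 | 4Δ
t=3: Δ0=01111 Δ1=01110 | 1Δ

no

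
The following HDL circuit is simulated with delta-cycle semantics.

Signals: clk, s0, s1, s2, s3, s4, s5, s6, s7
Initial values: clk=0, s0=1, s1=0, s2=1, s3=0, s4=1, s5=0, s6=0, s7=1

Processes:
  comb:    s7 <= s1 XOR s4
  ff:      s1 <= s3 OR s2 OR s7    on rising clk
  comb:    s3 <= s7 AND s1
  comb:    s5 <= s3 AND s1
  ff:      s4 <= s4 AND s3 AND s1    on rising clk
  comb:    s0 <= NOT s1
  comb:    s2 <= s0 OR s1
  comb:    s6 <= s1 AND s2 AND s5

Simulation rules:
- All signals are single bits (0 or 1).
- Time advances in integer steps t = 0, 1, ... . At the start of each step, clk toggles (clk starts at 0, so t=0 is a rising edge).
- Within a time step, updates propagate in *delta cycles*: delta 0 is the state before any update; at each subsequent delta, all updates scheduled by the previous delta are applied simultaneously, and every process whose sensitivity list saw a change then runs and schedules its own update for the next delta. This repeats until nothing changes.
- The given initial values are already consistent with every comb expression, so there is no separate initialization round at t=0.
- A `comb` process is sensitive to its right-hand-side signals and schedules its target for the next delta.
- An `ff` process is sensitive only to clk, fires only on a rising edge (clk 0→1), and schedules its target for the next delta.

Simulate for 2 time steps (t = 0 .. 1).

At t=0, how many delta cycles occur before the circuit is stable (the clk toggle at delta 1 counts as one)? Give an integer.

[bits: s7,s0,clk,s3,s5,s6,s2,s1,s4]
t=0: Δ0=110000101 Δ1=111000101 Δ2=111000110 Δ3=101100110 Δ4=101110110 Δ5=101111110 | 5Δ
t=1: Δ0=101111110 Δ1=100111110 | 1Δ

5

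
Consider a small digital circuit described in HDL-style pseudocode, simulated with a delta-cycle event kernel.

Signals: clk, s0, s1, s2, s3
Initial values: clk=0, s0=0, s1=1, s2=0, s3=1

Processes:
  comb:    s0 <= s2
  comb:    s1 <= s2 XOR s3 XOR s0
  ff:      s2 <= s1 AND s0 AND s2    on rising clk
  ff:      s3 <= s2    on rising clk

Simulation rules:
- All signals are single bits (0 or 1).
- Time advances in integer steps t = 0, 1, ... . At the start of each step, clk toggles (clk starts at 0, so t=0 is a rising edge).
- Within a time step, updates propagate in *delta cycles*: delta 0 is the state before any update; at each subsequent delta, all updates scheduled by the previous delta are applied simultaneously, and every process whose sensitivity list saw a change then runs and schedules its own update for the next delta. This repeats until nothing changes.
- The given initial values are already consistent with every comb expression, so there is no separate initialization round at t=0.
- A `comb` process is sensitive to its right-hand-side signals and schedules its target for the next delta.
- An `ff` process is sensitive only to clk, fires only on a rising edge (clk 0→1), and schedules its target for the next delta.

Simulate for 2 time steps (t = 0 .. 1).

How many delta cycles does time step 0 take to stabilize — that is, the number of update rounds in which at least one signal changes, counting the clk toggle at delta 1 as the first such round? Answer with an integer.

3

t0.Δ0 s2=0 s1=1 s3=1 clk=0 s0=0
t0.Δ1 s2=0 s1=1 s3=1 clk=1 s0=0
t0.Δ2 s2=0 s1=1 s3=0 clk=1 s0=0
t0.Δ3 s2=0 s1=0 s3=0 clk=1 s0=0
t1.Δ0 s2=0 s1=0 s3=0 clk=1 s0=0
t1.Δ1 s2=0 s1=0 s3=0 clk=0 s0=0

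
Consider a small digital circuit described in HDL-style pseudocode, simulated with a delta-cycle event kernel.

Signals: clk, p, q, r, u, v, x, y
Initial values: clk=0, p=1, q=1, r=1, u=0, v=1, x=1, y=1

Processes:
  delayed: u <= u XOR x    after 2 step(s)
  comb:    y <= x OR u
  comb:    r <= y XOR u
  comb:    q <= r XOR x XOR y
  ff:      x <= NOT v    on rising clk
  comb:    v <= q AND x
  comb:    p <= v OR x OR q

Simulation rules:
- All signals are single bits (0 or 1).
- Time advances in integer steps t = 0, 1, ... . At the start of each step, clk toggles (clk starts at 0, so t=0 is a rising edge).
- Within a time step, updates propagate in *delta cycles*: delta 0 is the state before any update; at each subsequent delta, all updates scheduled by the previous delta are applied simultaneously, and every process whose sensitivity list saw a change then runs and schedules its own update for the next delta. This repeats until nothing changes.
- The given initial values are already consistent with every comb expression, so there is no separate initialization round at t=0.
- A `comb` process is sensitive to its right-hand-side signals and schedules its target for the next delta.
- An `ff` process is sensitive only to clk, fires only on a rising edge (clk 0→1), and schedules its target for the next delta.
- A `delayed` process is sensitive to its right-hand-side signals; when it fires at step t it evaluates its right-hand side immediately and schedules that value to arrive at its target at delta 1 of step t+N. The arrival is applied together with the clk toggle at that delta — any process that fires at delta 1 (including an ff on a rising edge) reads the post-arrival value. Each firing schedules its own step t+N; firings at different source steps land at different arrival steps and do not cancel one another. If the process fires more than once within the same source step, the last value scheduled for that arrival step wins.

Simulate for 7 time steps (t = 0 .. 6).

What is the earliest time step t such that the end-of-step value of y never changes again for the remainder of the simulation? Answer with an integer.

2

[bits: r,clk,v,q,u,p,y,x]
t=0: Δ0=10110111 Δ1=11110111 Δ2=11110110 Δ3=11000100 Δ4=01010000 Δ5=01000100 Δ6=01000000 | 6Δ
t=1: Δ0=01000000 Δ1=00000000 | 1Δ
t=2: Δ0=00000000 Δ1=01000000 Δ2=01000001 Δ3=01010111 Δ4=11100111 Δ5=11010111 Δ6=11110111 | 6Δ
t=3: Δ0=11110111 Δ1=10110111 | 1Δ
t=4: Δ0=10110111 Δ1=11111111 Δ2=01111110 Δ3=01011110 | 3Δ
t=5: Δ0=01011110 Δ1=00011110 | 1Δ
t=6: Δ0=00011110 Δ1=01011110 Δ2=01011111 Δ3=01101111 Δ4=01001111 | 4Δ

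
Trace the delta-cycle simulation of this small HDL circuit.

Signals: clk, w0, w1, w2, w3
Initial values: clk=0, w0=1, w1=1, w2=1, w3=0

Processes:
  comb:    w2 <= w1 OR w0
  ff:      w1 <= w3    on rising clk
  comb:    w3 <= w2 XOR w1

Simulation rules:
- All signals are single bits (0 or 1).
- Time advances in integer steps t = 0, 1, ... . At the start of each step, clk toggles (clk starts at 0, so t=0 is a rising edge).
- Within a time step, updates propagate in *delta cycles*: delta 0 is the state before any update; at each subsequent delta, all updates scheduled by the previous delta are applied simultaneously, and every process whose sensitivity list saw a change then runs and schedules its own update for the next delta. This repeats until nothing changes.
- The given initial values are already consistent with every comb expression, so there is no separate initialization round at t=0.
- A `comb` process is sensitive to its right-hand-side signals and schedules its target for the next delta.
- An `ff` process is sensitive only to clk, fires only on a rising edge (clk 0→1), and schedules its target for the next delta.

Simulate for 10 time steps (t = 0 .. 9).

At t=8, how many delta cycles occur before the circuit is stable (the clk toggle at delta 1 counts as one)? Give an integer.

3

t0.Δ0 clk=0 w2=1 w0=1 w1=1 w3=0
t0.Δ1 clk=1 w2=1 w0=1 w1=1 w3=0
t0.Δ2 clk=1 w2=1 w0=1 w1=0 w3=0
t0.Δ3 clk=1 w2=1 w0=1 w1=0 w3=1
t1.Δ0 clk=1 w2=1 w0=1 w1=0 w3=1
t1.Δ1 clk=0 w2=1 w0=1 w1=0 w3=1
t2.Δ0 clk=0 w2=1 w0=1 w1=0 w3=1
t2.Δ1 clk=1 w2=1 w0=1 w1=0 w3=1
t2.Δ2 clk=1 w2=1 w0=1 w1=1 w3=1
t2.Δ3 clk=1 w2=1 w0=1 w1=1 w3=0
t3.Δ0 clk=1 w2=1 w0=1 w1=1 w3=0
t3.Δ1 clk=0 w2=1 w0=1 w1=1 w3=0
t4.Δ0 clk=0 w2=1 w0=1 w1=1 w3=0
t4.Δ1 clk=1 w2=1 w0=1 w1=1 w3=0
t4.Δ2 clk=1 w2=1 w0=1 w1=0 w3=0
t4.Δ3 clk=1 w2=1 w0=1 w1=0 w3=1
t5.Δ0 clk=1 w2=1 w0=1 w1=0 w3=1
t5.Δ1 clk=0 w2=1 w0=1 w1=0 w3=1
t6.Δ0 clk=0 w2=1 w0=1 w1=0 w3=1
t6.Δ1 clk=1 w2=1 w0=1 w1=0 w3=1
t6.Δ2 clk=1 w2=1 w0=1 w1=1 w3=1
t6.Δ3 clk=1 w2=1 w0=1 w1=1 w3=0
t7.Δ0 clk=1 w2=1 w0=1 w1=1 w3=0
t7.Δ1 clk=0 w2=1 w0=1 w1=1 w3=0
t8.Δ0 clk=0 w2=1 w0=1 w1=1 w3=0
t8.Δ1 clk=1 w2=1 w0=1 w1=1 w3=0
t8.Δ2 clk=1 w2=1 w0=1 w1=0 w3=0
t8.Δ3 clk=1 w2=1 w0=1 w1=0 w3=1
t9.Δ0 clk=1 w2=1 w0=1 w1=0 w3=1
t9.Δ1 clk=0 w2=1 w0=1 w1=0 w3=1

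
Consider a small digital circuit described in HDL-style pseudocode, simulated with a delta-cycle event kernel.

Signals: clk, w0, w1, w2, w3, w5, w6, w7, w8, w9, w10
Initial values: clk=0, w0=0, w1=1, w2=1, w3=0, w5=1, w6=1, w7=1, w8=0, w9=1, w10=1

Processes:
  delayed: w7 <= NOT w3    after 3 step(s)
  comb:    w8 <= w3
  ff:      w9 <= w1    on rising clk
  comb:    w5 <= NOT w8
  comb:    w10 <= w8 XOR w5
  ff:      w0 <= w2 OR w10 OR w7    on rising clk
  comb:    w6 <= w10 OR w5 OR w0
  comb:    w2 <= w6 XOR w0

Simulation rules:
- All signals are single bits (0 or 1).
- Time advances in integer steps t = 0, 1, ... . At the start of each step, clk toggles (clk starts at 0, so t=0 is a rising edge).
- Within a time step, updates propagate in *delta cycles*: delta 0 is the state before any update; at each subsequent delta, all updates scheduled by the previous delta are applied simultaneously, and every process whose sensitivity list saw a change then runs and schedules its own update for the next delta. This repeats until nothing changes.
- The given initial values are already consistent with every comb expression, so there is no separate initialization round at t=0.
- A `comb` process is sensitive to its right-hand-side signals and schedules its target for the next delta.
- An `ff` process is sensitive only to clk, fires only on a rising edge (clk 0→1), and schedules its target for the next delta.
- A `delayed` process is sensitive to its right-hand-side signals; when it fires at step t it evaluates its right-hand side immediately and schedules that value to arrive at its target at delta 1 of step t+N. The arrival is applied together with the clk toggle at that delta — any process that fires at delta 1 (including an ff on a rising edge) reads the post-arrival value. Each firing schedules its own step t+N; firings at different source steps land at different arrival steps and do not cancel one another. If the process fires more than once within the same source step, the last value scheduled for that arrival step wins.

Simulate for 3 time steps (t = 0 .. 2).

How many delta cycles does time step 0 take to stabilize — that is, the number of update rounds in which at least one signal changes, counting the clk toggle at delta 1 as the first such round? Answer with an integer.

t=0 Δ0: w2=1 w7=1 w0=0 w1=1 w5=1 w6=1 w3=0 clk=0 w10=1 w8=0 w9=1
  Δ1: clk:0→1
  Δ2: w0:0→1
  Δ3: w2:1→0
  (3Δ to stable)
t=1 Δ0: w2=0 w7=1 w0=1 w1=1 w5=1 w6=1 w3=0 clk=1 w10=1 w8=0 w9=1
  Δ1: clk:1→0
  (1Δ to stable)
t=2 Δ0: w2=0 w7=1 w0=1 w1=1 w5=1 w6=1 w3=0 clk=0 w10=1 w8=0 w9=1
  Δ1: clk:0→1
  (1Δ to stable)

3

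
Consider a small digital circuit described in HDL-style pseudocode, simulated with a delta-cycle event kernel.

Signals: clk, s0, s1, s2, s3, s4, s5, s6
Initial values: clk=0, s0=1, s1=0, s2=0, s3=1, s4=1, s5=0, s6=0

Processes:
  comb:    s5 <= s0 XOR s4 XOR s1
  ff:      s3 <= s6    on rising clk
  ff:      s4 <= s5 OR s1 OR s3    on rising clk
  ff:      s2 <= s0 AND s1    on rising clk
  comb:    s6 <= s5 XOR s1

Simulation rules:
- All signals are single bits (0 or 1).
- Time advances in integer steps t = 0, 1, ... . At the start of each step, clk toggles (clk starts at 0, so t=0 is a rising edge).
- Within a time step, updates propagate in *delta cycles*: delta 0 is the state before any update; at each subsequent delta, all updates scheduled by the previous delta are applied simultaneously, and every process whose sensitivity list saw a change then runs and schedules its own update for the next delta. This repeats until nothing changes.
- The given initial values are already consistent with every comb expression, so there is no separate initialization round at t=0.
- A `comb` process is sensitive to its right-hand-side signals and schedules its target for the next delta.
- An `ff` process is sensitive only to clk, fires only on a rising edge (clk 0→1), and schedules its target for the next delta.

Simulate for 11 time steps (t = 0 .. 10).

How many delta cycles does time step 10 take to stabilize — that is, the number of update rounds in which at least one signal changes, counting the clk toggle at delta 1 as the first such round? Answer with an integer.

t0.Δ0 clk=0 s3=1 s2=0 s4=1 s1=0 s5=0 s0=1 s6=0
t0.Δ1 clk=1 s3=1 s2=0 s4=1 s1=0 s5=0 s0=1 s6=0
t0.Δ2 clk=1 s3=0 s2=0 s4=1 s1=0 s5=0 s0=1 s6=0
t1.Δ0 clk=1 s3=0 s2=0 s4=1 s1=0 s5=0 s0=1 s6=0
t1.Δ1 clk=0 s3=0 s2=0 s4=1 s1=0 s5=0 s0=1 s6=0
t2.Δ0 clk=0 s3=0 s2=0 s4=1 s1=0 s5=0 s0=1 s6=0
t2.Δ1 clk=1 s3=0 s2=0 s4=1 s1=0 s5=0 s0=1 s6=0
t2.Δ2 clk=1 s3=0 s2=0 s4=0 s1=0 s5=0 s0=1 s6=0
t2.Δ3 clk=1 s3=0 s2=0 s4=0 s1=0 s5=1 s0=1 s6=0
t2.Δ4 clk=1 s3=0 s2=0 s4=0 s1=0 s5=1 s0=1 s6=1
t3.Δ0 clk=1 s3=0 s2=0 s4=0 s1=0 s5=1 s0=1 s6=1
t3.Δ1 clk=0 s3=0 s2=0 s4=0 s1=0 s5=1 s0=1 s6=1
t4.Δ0 clk=0 s3=0 s2=0 s4=0 s1=0 s5=1 s0=1 s6=1
t4.Δ1 clk=1 s3=0 s2=0 s4=0 s1=0 s5=1 s0=1 s6=1
t4.Δ2 clk=1 s3=1 s2=0 s4=1 s1=0 s5=1 s0=1 s6=1
t4.Δ3 clk=1 s3=1 s2=0 s4=1 s1=0 s5=0 s0=1 s6=1
t4.Δ4 clk=1 s3=1 s2=0 s4=1 s1=0 s5=0 s0=1 s6=0
t5.Δ0 clk=1 s3=1 s2=0 s4=1 s1=0 s5=0 s0=1 s6=0
t5.Δ1 clk=0 s3=1 s2=0 s4=1 s1=0 s5=0 s0=1 s6=0
t6.Δ0 clk=0 s3=1 s2=0 s4=1 s1=0 s5=0 s0=1 s6=0
t6.Δ1 clk=1 s3=1 s2=0 s4=1 s1=0 s5=0 s0=1 s6=0
t6.Δ2 clk=1 s3=0 s2=0 s4=1 s1=0 s5=0 s0=1 s6=0
t7.Δ0 clk=1 s3=0 s2=0 s4=1 s1=0 s5=0 s0=1 s6=0
t7.Δ1 clk=0 s3=0 s2=0 s4=1 s1=0 s5=0 s0=1 s6=0
t8.Δ0 clk=0 s3=0 s2=0 s4=1 s1=0 s5=0 s0=1 s6=0
t8.Δ1 clk=1 s3=0 s2=0 s4=1 s1=0 s5=0 s0=1 s6=0
t8.Δ2 clk=1 s3=0 s2=0 s4=0 s1=0 s5=0 s0=1 s6=0
t8.Δ3 clk=1 s3=0 s2=0 s4=0 s1=0 s5=1 s0=1 s6=0
t8.Δ4 clk=1 s3=0 s2=0 s4=0 s1=0 s5=1 s0=1 s6=1
t9.Δ0 clk=1 s3=0 s2=0 s4=0 s1=0 s5=1 s0=1 s6=1
t9.Δ1 clk=0 s3=0 s2=0 s4=0 s1=0 s5=1 s0=1 s6=1
t10.Δ0 clk=0 s3=0 s2=0 s4=0 s1=0 s5=1 s0=1 s6=1
t10.Δ1 clk=1 s3=0 s2=0 s4=0 s1=0 s5=1 s0=1 s6=1
t10.Δ2 clk=1 s3=1 s2=0 s4=1 s1=0 s5=1 s0=1 s6=1
t10.Δ3 clk=1 s3=1 s2=0 s4=1 s1=0 s5=0 s0=1 s6=1
t10.Δ4 clk=1 s3=1 s2=0 s4=1 s1=0 s5=0 s0=1 s6=0

4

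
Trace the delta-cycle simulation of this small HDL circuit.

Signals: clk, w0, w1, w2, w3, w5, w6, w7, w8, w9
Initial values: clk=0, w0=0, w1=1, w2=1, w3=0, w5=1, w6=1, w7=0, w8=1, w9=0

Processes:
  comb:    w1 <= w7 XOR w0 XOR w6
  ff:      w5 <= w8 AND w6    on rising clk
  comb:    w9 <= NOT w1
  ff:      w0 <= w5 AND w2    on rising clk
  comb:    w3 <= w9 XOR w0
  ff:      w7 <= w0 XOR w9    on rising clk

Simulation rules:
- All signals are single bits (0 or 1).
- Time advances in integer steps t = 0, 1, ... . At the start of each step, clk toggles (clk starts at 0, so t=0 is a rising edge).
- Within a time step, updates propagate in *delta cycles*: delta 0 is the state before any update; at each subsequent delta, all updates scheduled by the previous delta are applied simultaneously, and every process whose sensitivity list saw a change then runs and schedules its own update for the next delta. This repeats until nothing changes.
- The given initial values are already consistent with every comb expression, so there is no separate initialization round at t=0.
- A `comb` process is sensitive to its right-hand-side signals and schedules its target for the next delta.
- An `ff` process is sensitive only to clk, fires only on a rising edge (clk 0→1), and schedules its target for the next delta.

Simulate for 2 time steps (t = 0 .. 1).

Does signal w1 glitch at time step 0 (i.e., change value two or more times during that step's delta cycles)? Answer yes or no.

t=0 Δ0: clk=0 w8=1 w7=0 w1=1 w6=1 w9=0 w3=0 w2=1 w5=1 w0=0
  Δ1: clk:0→1
  Δ2: w0:0→1
  Δ3: w1:1→0, w3:0→1
  Δ4: w9:0→1
  Δ5: w3:1→0
  (5Δ to stable)
t=1 Δ0: clk=1 w8=1 w7=0 w1=0 w6=1 w9=1 w3=0 w2=1 w5=1 w0=1
  Δ1: clk:1→0
  (1Δ to stable)

no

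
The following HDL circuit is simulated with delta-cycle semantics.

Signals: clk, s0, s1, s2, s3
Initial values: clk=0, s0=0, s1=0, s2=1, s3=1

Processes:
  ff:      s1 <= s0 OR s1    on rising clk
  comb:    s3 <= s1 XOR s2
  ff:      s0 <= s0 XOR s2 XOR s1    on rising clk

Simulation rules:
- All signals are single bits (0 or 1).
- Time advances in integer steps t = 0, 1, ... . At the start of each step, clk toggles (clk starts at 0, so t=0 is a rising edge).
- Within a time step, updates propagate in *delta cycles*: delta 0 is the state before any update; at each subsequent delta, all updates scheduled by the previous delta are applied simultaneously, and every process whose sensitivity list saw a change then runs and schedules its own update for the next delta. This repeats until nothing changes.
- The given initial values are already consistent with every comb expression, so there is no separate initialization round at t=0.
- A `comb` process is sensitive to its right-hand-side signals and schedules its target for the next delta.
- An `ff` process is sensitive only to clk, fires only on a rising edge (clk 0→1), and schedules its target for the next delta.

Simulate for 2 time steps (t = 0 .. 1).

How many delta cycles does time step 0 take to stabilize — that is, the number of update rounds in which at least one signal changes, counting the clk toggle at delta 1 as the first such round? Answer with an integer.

[bits: s1,s0,s3,s2,clk]
t=0: Δ0=00110 Δ1=00111 Δ2=01111 | 2Δ
t=1: Δ0=01111 Δ1=01110 | 1Δ

2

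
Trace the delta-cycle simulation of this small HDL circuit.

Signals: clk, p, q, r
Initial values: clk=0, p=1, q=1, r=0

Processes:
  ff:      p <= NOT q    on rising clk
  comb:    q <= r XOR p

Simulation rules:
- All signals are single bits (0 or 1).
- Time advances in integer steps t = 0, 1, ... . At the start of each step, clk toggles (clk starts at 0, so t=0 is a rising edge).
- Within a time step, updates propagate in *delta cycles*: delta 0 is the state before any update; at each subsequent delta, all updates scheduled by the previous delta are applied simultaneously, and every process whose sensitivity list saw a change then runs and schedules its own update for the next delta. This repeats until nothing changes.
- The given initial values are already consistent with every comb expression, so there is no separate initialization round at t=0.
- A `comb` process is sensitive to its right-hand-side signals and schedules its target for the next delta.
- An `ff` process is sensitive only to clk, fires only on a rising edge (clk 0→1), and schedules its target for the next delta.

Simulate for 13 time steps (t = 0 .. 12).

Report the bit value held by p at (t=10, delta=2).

t=0 Δ0: q=1 clk=0 p=1 r=0
  Δ1: clk:0→1
  Δ2: p:1→0
  Δ3: q:1→0
  (3Δ to stable)
t=1 Δ0: q=0 clk=1 p=0 r=0
  Δ1: clk:1→0
  (1Δ to stable)
t=2 Δ0: q=0 clk=0 p=0 r=0
  Δ1: clk:0→1
  Δ2: p:0→1
  Δ3: q:0→1
  (3Δ to stable)
t=3 Δ0: q=1 clk=1 p=1 r=0
  Δ1: clk:1→0
  (1Δ to stable)
t=4 Δ0: q=1 clk=0 p=1 r=0
  Δ1: clk:0→1
  Δ2: p:1→0
  Δ3: q:1→0
  (3Δ to stable)
t=5 Δ0: q=0 clk=1 p=0 r=0
  Δ1: clk:1→0
  (1Δ to stable)
t=6 Δ0: q=0 clk=0 p=0 r=0
  Δ1: clk:0→1
  Δ2: p:0→1
  Δ3: q:0→1
  (3Δ to stable)
t=7 Δ0: q=1 clk=1 p=1 r=0
  Δ1: clk:1→0
  (1Δ to stable)
t=8 Δ0: q=1 clk=0 p=1 r=0
  Δ1: clk:0→1
  Δ2: p:1→0
  Δ3: q:1→0
  (3Δ to stable)
t=9 Δ0: q=0 clk=1 p=0 r=0
  Δ1: clk:1→0
  (1Δ to stable)
t=10 Δ0: q=0 clk=0 p=0 r=0
  Δ1: clk:0→1
  Δ2: p:0→1
  Δ3: q:0→1
  (3Δ to stable)
t=11 Δ0: q=1 clk=1 p=1 r=0
  Δ1: clk:1→0
  (1Δ to stable)
t=12 Δ0: q=1 clk=0 p=1 r=0
  Δ1: clk:0→1
  Δ2: p:1→0
  Δ3: q:1→0
  (3Δ to stable)

1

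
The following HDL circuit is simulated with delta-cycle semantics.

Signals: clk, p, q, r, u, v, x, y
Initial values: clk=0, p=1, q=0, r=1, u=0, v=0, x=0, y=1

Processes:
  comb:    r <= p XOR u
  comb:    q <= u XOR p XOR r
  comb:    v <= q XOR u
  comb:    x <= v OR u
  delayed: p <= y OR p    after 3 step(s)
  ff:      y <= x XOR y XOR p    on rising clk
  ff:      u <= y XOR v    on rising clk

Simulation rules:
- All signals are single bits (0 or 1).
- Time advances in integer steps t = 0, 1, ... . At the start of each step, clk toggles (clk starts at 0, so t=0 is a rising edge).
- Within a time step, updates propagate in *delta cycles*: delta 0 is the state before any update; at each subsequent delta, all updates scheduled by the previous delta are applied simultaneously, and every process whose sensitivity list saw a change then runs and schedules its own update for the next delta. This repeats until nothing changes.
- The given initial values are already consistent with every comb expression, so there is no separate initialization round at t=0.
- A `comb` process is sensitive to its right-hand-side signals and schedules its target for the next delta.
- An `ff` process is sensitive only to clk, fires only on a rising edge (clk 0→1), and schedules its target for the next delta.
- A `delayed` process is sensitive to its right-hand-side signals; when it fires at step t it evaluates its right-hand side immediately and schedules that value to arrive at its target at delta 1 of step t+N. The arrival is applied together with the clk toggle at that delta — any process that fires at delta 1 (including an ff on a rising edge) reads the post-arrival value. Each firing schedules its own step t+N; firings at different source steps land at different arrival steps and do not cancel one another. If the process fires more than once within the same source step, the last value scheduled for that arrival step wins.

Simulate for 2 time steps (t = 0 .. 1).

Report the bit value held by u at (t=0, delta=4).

1

t0.Δ0 x=0 y=1 p=1 r=1 u=0 v=0 clk=0 q=0
t0.Δ1 x=0 y=1 p=1 r=1 u=0 v=0 clk=1 q=0
t0.Δ2 x=0 y=0 p=1 r=1 u=1 v=0 clk=1 q=0
t0.Δ3 x=1 y=0 p=1 r=0 u=1 v=1 clk=1 q=1
t0.Δ4 x=1 y=0 p=1 r=0 u=1 v=0 clk=1 q=0
t0.Δ5 x=1 y=0 p=1 r=0 u=1 v=1 clk=1 q=0
t1.Δ0 x=1 y=0 p=1 r=0 u=1 v=1 clk=1 q=0
t1.Δ1 x=1 y=0 p=1 r=0 u=1 v=1 clk=0 q=0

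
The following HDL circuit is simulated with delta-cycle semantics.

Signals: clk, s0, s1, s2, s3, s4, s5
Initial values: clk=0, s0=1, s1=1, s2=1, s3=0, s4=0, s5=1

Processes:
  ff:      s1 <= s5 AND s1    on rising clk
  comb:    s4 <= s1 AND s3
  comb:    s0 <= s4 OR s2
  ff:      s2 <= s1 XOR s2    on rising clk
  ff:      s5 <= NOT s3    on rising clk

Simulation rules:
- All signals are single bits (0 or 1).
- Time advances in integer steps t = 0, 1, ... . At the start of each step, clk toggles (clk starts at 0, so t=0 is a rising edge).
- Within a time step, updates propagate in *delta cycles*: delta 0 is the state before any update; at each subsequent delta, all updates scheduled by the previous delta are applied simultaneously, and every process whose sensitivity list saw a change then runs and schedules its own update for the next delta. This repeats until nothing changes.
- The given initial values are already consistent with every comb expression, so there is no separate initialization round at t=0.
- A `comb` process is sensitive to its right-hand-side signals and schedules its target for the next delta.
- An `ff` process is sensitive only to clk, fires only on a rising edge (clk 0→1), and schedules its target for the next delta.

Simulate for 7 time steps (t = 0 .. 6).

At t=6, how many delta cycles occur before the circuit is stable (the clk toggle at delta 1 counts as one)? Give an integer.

t=0 Δ0: clk=0 s0=1 s4=0 s3=0 s2=1 s1=1 s5=1
  Δ1: clk:0→1
  Δ2: s2:1→0
  Δ3: s0:1→0
  (3Δ to stable)
t=1 Δ0: clk=1 s0=0 s4=0 s3=0 s2=0 s1=1 s5=1
  Δ1: clk:1→0
  (1Δ to stable)
t=2 Δ0: clk=0 s0=0 s4=0 s3=0 s2=0 s1=1 s5=1
  Δ1: clk:0→1
  Δ2: s2:0→1
  Δ3: s0:0→1
  (3Δ to stable)
t=3 Δ0: clk=1 s0=1 s4=0 s3=0 s2=1 s1=1 s5=1
  Δ1: clk:1→0
  (1Δ to stable)
t=4 Δ0: clk=0 s0=1 s4=0 s3=0 s2=1 s1=1 s5=1
  Δ1: clk:0→1
  Δ2: s2:1→0
  Δ3: s0:1→0
  (3Δ to stable)
t=5 Δ0: clk=1 s0=0 s4=0 s3=0 s2=0 s1=1 s5=1
  Δ1: clk:1→0
  (1Δ to stable)
t=6 Δ0: clk=0 s0=0 s4=0 s3=0 s2=0 s1=1 s5=1
  Δ1: clk:0→1
  Δ2: s2:0→1
  Δ3: s0:0→1
  (3Δ to stable)

3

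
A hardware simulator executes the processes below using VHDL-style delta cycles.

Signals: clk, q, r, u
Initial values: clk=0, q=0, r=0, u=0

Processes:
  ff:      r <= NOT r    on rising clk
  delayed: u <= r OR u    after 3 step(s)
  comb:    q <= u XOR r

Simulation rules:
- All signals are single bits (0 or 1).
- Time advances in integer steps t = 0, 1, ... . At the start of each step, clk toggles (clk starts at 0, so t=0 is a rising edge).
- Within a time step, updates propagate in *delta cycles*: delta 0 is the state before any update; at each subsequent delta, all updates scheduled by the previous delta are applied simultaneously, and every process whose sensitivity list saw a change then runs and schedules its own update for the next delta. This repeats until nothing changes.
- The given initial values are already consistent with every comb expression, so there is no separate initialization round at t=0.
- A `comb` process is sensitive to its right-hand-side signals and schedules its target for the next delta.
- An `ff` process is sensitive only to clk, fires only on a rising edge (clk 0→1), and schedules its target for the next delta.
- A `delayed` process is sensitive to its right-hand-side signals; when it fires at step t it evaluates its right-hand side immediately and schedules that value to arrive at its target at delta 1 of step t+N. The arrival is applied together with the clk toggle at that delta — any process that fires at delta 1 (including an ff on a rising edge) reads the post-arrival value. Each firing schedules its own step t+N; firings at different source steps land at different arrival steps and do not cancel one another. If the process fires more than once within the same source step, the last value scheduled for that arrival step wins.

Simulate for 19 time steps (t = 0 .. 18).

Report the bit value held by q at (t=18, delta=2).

0

t0.Δ0 u=0 clk=0 r=0 q=0
t0.Δ1 u=0 clk=1 r=0 q=0
t0.Δ2 u=0 clk=1 r=1 q=0
t0.Δ3 u=0 clk=1 r=1 q=1
t1.Δ0 u=0 clk=1 r=1 q=1
t1.Δ1 u=0 clk=0 r=1 q=1
t2.Δ0 u=0 clk=0 r=1 q=1
t2.Δ1 u=0 clk=1 r=1 q=1
t2.Δ2 u=0 clk=1 r=0 q=1
t2.Δ3 u=0 clk=1 r=0 q=0
t3.Δ0 u=0 clk=1 r=0 q=0
t3.Δ1 u=1 clk=0 r=0 q=0
t3.Δ2 u=1 clk=0 r=0 q=1
t4.Δ0 u=1 clk=0 r=0 q=1
t4.Δ1 u=1 clk=1 r=0 q=1
t4.Δ2 u=1 clk=1 r=1 q=1
t4.Δ3 u=1 clk=1 r=1 q=0
t5.Δ0 u=1 clk=1 r=1 q=0
t5.Δ1 u=0 clk=0 r=1 q=0
t5.Δ2 u=0 clk=0 r=1 q=1
t6.Δ0 u=0 clk=0 r=1 q=1
t6.Δ1 u=1 clk=1 r=1 q=1
t6.Δ2 u=1 clk=1 r=0 q=0
t6.Δ3 u=1 clk=1 r=0 q=1
t7.Δ0 u=1 clk=1 r=0 q=1
t7.Δ1 u=1 clk=0 r=0 q=1
t8.Δ0 u=1 clk=0 r=0 q=1
t8.Δ1 u=1 clk=1 r=0 q=1
t8.Δ2 u=1 clk=1 r=1 q=1
t8.Δ3 u=1 clk=1 r=1 q=0
t9.Δ0 u=1 clk=1 r=1 q=0
t9.Δ1 u=1 clk=0 r=1 q=0
t10.Δ0 u=1 clk=0 r=1 q=0
t10.Δ1 u=1 clk=1 r=1 q=0
t10.Δ2 u=1 clk=1 r=0 q=0
t10.Δ3 u=1 clk=1 r=0 q=1
t11.Δ0 u=1 clk=1 r=0 q=1
t11.Δ1 u=1 clk=0 r=0 q=1
t12.Δ0 u=1 clk=0 r=0 q=1
t12.Δ1 u=1 clk=1 r=0 q=1
t12.Δ2 u=1 clk=1 r=1 q=1
t12.Δ3 u=1 clk=1 r=1 q=0
t13.Δ0 u=1 clk=1 r=1 q=0
t13.Δ1 u=1 clk=0 r=1 q=0
t14.Δ0 u=1 clk=0 r=1 q=0
t14.Δ1 u=1 clk=1 r=1 q=0
t14.Δ2 u=1 clk=1 r=0 q=0
t14.Δ3 u=1 clk=1 r=0 q=1
t15.Δ0 u=1 clk=1 r=0 q=1
t15.Δ1 u=1 clk=0 r=0 q=1
t16.Δ0 u=1 clk=0 r=0 q=1
t16.Δ1 u=1 clk=1 r=0 q=1
t16.Δ2 u=1 clk=1 r=1 q=1
t16.Δ3 u=1 clk=1 r=1 q=0
t17.Δ0 u=1 clk=1 r=1 q=0
t17.Δ1 u=1 clk=0 r=1 q=0
t18.Δ0 u=1 clk=0 r=1 q=0
t18.Δ1 u=1 clk=1 r=1 q=0
t18.Δ2 u=1 clk=1 r=0 q=0
t18.Δ3 u=1 clk=1 r=0 q=1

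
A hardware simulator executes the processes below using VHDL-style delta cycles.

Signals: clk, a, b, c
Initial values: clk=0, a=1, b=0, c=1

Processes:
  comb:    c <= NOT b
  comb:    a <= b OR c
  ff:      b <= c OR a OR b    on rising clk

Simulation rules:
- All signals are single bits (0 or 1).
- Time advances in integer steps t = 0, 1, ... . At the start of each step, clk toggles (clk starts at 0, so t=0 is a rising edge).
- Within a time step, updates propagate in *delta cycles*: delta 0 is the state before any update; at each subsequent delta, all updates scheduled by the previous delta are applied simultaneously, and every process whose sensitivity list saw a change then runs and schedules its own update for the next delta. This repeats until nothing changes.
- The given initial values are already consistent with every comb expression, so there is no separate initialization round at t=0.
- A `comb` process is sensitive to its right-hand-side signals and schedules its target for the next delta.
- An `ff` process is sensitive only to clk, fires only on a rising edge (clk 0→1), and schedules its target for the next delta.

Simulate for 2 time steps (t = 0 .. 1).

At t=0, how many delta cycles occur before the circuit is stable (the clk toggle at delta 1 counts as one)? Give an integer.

t0.Δ0 b=0 c=1 clk=0 a=1
t0.Δ1 b=0 c=1 clk=1 a=1
t0.Δ2 b=1 c=1 clk=1 a=1
t0.Δ3 b=1 c=0 clk=1 a=1
t1.Δ0 b=1 c=0 clk=1 a=1
t1.Δ1 b=1 c=0 clk=0 a=1

3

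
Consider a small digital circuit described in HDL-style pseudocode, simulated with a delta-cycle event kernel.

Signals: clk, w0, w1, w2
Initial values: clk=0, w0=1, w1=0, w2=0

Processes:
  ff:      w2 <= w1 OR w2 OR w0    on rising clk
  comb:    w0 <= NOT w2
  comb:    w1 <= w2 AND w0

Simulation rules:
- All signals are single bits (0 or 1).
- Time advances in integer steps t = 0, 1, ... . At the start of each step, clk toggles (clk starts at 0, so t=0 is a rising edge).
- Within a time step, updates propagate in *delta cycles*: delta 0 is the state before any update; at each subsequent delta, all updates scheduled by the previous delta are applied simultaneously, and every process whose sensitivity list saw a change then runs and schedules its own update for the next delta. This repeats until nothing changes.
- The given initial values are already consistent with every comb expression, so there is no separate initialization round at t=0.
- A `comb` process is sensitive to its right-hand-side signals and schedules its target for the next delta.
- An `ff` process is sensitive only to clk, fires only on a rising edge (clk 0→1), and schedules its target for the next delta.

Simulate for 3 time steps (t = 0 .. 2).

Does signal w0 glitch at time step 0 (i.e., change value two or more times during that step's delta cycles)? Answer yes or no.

no

[bits: w2,w1,clk,w0]
t=0: Δ0=0001 Δ1=0011 Δ2=1011 Δ3=1110 Δ4=1010 | 4Δ
t=1: Δ0=1010 Δ1=1000 | 1Δ
t=2: Δ0=1000 Δ1=1010 | 1Δ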